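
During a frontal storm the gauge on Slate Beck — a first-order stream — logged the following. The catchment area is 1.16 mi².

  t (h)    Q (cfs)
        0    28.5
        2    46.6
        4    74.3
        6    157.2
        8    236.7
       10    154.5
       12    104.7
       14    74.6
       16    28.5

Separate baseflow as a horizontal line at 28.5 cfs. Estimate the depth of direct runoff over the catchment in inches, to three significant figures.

Direct runoff: 0.0, 18.1, 45.8, 128.7, 208.2, 126.0, 76.2, 46.1, 0.0 cfs; ΣQ_DR = 649.1 cfs.
V = ΣQ_DR · Δt = 649.1 × 7200 s = 4.674 × 10^6 ft³.
Over A = 1.16 mi², depth = V / A = 1.73 in.

d ≈ 1.73 in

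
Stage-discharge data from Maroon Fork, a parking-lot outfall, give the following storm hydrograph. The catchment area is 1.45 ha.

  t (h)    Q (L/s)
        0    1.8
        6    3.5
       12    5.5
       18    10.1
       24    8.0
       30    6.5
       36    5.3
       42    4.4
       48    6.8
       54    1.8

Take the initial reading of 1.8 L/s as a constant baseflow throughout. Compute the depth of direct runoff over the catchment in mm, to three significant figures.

Direct runoff: 0.0, 1.7, 3.7, 8.3, 6.2, 4.7, 3.5, 2.6, 5.0, 0.0 L/s; ΣQ_DR = 35.70 L/s.
V = ΣQ_DR · Δt = 35.70 × 21600 s = 7.711 × 10^5 L.
Over A = 1.45 ha, depth = V / A = 53.2 mm.

d ≈ 53.2 mm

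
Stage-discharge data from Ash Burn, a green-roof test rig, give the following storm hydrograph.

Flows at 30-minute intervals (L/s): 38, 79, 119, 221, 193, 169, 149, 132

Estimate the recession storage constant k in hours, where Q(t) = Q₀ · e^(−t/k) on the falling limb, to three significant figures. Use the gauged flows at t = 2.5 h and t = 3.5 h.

On the falling limb, Q drops from 169 to 132 L/s between t = 2.5 h and t = 3.5 h (Δt = 1 h).
k = −Δt / ln(Q₂/Q₁) = −1 / ln(132/169) = 4.05 h.

k ≈ 4.05 h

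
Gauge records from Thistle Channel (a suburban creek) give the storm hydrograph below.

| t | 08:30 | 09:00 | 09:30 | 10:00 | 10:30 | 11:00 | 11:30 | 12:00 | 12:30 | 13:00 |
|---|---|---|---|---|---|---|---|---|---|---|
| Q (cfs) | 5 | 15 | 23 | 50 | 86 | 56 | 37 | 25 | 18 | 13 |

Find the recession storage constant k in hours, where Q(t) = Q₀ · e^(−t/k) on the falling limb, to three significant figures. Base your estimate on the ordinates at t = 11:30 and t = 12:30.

On the falling limb, Q drops from 37 to 18 cfs between t = 11:30 and t = 12:30 (Δt = 1 h).
k = −Δt / ln(Q₂/Q₁) = −1 / ln(18/37) = 1.39 h.

k ≈ 1.39 h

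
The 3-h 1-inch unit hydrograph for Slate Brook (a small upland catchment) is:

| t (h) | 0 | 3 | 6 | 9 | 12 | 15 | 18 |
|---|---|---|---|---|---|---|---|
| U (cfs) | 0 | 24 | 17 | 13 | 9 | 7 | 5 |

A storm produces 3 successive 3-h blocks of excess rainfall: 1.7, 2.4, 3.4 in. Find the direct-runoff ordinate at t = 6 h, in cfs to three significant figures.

Q ≈ 86.5 cfs

By discrete convolution, Q_j = Σ (P_i / 1 in) · U_{j−i}.
At t = 6 h (j=2): Q = (1.7/1)·17 + (2.4/1)·24 + (3.4/1)·0 = 86.5 cfs.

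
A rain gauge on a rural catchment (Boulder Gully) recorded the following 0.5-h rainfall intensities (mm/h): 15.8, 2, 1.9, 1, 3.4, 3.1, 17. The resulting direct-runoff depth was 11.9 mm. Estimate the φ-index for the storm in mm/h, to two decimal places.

φ ≈ 4.50 mm/h

Only the 2 blocks with intensity above φ contribute runoff: 15.8, 17 mm/h.
Σ(I−φ)·Δt = d  ⇒  (15.8+17 − 2φ)·0.5 = 11.9
φ = (32.80 − 11.9/0.5) / 2 = 4.50 mm/h.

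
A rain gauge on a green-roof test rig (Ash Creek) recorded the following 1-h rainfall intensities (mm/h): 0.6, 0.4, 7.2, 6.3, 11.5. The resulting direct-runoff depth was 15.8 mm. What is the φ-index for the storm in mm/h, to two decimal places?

Only the 3 blocks with intensity above φ contribute runoff: 7.2, 6.3, 11.5 mm/h.
Σ(I−φ)·Δt = d  ⇒  (7.2+6.3+11.5 − 3φ)·1 = 15.8
φ = (25.00 − 15.8/1) / 3 = 3.07 mm/h.

φ ≈ 3.07 mm/h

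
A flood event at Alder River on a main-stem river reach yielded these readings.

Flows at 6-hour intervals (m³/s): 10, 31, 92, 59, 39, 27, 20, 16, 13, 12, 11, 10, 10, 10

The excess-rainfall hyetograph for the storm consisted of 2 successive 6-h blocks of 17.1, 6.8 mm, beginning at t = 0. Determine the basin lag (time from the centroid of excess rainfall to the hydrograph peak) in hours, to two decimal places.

Centroid of excess rainfall: t_c = Σ P_i·t̄_i / ΣP_i = 4.7071 h (block centres at 3, 9 h).
Hydrograph peak occurs at t = 12 h, so basin lag t_L = 12 − 4.7071 = 7.29 h.

t_L ≈ 7.29 h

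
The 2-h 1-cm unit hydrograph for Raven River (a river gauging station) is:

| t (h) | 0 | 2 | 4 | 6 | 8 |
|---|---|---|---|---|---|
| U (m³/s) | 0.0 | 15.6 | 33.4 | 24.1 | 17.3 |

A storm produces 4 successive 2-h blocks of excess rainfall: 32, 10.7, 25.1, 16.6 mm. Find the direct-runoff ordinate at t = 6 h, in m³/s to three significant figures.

Q ≈ 152 m³/s

By discrete convolution, Q_j = Σ (P_i / 10 mm) · U_{j−i}.
At t = 6 h (j=3): Q = (32/10)·24.1 + (10.7/10)·33.4 + (25.1/10)·15.6 + (16.6/10)·0.0 = 152 m³/s.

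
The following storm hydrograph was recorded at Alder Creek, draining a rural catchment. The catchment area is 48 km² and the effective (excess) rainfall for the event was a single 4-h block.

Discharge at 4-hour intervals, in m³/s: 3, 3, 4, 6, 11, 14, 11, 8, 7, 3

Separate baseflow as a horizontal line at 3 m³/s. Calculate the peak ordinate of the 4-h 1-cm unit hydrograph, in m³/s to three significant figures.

Direct runoff: 0.0, 0.0, 1.0, 3.0, 8.0, 11.0, 8.0, 5.0, 4.0, 0.0 m³/s; ΣQ_DR = 40.00 m³/s, peak = 11.0 m³/s.
Runoff depth d = ΣQ_DR·Δt / A = 40.00 × 14400 / (48 km²) = 12.00 mm.
The 1-cm UH is the DRH scaled by (10 mm)/d, so U_p = 11.0 × 10/12.00 = 9.17 m³/s.

U_p ≈ 9.17 m³/s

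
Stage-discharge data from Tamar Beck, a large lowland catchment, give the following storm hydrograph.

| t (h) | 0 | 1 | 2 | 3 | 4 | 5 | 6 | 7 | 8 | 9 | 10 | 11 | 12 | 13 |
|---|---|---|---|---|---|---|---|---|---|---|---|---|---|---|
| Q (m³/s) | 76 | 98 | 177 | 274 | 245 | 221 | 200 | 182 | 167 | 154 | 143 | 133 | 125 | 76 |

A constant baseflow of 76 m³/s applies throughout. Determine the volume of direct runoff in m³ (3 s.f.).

V ≈ 4.35 × 10^6 m³

Direct-runoff ordinates (Q − Q_b): 0.0, 22.0, 101.0, 198.0, 169.0, 145.0, 124.0, 106.0, 91.0, 78.0, 67.0, 57.0, 49.0, 0.0 m³/s.
ΣQ_DR = 1207 m³/s.
With Δt = 1 h = 3600 s, V = ΣQ_DR · Δt = 1207 × 3600 = 4.35 × 10^6 m³.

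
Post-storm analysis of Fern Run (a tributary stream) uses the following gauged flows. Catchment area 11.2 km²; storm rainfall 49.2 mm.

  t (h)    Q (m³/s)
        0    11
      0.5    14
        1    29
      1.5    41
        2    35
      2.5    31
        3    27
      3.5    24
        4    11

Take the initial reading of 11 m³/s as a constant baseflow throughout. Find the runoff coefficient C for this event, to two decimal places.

C ≈ 0.41

ΣQ_DR = 124.0 m³/s; V = ΣQ_DR·Δt = 2.232 × 10^5 m³.
Runoff depth d = V / A = 19.93 mm.
C = d / P = 19.93 / 49.2 = 0.41.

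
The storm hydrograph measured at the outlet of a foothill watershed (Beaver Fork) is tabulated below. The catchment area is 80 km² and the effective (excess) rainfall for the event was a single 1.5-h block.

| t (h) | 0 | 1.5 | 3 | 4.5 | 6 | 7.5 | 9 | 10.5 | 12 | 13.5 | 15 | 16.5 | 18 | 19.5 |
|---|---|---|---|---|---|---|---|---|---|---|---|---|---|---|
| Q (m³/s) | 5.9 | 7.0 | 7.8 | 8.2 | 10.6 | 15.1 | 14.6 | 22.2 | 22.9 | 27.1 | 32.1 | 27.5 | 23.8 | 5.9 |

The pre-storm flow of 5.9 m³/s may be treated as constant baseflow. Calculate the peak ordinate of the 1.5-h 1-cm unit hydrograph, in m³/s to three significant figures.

U_p ≈ 26.2 m³/s

Direct runoff: 0.0, 1.1, 1.9, 2.3, 4.7, 9.2, 8.7, 16.3, 17.0, 21.2, 26.2, 21.6, 17.9, 0.0 m³/s; ΣQ_DR = 148.1 m³/s, peak = 26.2 m³/s.
Runoff depth d = ΣQ_DR·Δt / A = 148.1 × 5400 / (80 km²) = 9.997 mm.
The 1-cm UH is the DRH scaled by (10 mm)/d, so U_p = 26.2 × 10/9.997 = 26.2 m³/s.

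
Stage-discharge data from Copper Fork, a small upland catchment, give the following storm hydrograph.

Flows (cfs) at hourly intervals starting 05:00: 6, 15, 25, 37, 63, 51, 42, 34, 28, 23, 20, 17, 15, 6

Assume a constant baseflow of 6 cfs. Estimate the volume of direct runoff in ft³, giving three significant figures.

Direct-runoff ordinates (Q − Q_b): 0.0, 9.0, 19.0, 31.0, 57.0, 45.0, 36.0, 28.0, 22.0, 17.0, 14.0, 11.0, 9.0, 0.0 cfs.
ΣQ_DR = 298.0 cfs.
With Δt = 1 h = 3600 s, V = ΣQ_DR · Δt = 298.0 × 3600 = 1.07 × 10^6 ft³.

V ≈ 1.07 × 10^6 ft³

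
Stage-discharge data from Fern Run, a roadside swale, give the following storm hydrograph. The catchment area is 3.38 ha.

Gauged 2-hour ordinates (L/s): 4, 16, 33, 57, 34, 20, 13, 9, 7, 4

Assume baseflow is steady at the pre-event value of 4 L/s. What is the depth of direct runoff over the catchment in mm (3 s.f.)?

Direct runoff: 0.0, 12.0, 29.0, 53.0, 30.0, 16.0, 9.0, 5.0, 3.0, 0.0 L/s; ΣQ_DR = 157.0 L/s.
V = ΣQ_DR · Δt = 157.0 × 7200 s = 1.130 × 10^6 L.
Over A = 3.38 ha, depth = V / A = 33.4 mm.

d ≈ 33.4 mm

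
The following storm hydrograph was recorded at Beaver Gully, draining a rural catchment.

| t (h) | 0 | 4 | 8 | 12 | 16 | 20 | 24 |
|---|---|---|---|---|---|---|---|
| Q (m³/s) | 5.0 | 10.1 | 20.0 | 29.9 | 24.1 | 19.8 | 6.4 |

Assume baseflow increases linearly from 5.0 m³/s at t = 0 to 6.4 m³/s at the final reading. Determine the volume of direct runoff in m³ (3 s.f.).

V ≈ 1.09 × 10^6 m³

Direct-runoff ordinates (Q − Q_b): 0.00, 4.87, 14.53, 24.20, 18.17, 13.63, 0.00 m³/s.
ΣQ_DR = 75.40 m³/s.
With Δt = 4 h = 14400 s, V = ΣQ_DR · Δt = 75.40 × 14400 = 1.09 × 10^6 m³.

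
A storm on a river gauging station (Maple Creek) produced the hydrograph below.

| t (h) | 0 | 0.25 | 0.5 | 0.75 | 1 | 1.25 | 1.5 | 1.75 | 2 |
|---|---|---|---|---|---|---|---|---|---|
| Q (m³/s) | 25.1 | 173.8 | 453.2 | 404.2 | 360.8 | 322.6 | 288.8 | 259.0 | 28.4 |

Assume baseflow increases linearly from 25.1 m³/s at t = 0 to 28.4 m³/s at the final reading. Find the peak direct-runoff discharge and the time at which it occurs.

Subtracting baseflow gives direct-runoff ordinates: 0.00, 148.29, 427.27, 377.86, 334.05, 295.44, 261.23, 231.01, 0.00 m³/s.
The maximum is 427.27 m³/s, occurring at the reading for t = 0.5 h.

Q_p = 427.27 m³/s at t = 0.5 h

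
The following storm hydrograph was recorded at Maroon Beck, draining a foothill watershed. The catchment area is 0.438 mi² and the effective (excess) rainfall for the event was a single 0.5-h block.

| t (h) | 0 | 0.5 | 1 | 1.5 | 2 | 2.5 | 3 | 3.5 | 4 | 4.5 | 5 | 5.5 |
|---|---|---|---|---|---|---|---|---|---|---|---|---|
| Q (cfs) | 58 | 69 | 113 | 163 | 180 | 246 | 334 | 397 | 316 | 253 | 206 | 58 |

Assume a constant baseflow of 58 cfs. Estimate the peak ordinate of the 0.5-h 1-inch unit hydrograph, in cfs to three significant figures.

U_p ≈ 113 cfs

Direct runoff: 0.0, 11.0, 55.0, 105.0, 122.0, 188.0, 276.0, 339.0, 258.0, 195.0, 148.0, 0.0 cfs; ΣQ_DR = 1697 cfs, peak = 339.0 cfs.
Runoff depth d = ΣQ_DR·Δt / A = 1697 × 1800 / (0.438 mi²) = 3.002 in.
The 1-inch UH is the DRH scaled by (1 in)/d, so U_p = 339.0 × 1/3.002 = 113 cfs.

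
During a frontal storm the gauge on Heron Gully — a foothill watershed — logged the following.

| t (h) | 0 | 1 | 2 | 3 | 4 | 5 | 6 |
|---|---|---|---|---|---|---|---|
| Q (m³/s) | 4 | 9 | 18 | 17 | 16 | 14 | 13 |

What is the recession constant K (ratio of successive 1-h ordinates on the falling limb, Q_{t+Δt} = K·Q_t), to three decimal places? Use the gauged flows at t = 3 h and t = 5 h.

Using the recession-limb readings at t = 3 h and t = 5 h: Q falls from 17 to 14 m³/s over 2 intervals.
K = (Q₂/Q₁)^(1/2) = (14/17)^(1/2) = 0.907.

K ≈ 0.907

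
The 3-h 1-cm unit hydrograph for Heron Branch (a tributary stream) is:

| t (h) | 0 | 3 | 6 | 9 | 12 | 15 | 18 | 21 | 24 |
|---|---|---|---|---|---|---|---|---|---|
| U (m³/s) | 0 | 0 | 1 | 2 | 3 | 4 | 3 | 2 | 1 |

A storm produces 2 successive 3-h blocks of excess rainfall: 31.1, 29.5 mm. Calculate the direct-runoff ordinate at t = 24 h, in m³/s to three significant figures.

By discrete convolution, Q_j = Σ (P_i / 10 mm) · U_{j−i}.
At t = 24 h (j=8): Q = (31.1/10)·1 + (29.5/10)·2 = 9.01 m³/s.

Q ≈ 9.01 m³/s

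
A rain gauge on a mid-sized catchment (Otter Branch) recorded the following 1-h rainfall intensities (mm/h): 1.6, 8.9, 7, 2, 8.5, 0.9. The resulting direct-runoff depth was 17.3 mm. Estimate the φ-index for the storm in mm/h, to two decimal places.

Only the 3 blocks with intensity above φ contribute runoff: 8.9, 7, 8.5 mm/h.
Σ(I−φ)·Δt = d  ⇒  (8.9+7+8.5 − 3φ)·1 = 17.3
φ = (24.40 − 17.3/1) / 3 = 2.37 mm/h.

φ ≈ 2.37 mm/h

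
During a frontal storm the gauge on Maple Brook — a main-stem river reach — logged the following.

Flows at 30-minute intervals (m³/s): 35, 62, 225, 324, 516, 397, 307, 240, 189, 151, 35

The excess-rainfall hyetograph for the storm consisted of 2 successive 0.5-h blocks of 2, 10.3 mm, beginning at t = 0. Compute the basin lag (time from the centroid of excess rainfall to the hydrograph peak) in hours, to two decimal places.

t_L ≈ 1.33 h

Centroid of excess rainfall: t_c = Σ P_i·t̄_i / ΣP_i = 0.6687 h (block centres at 0.25, 0.75 h).
Hydrograph peak occurs at t = 2 h, so basin lag t_L = 2 − 0.6687 = 1.33 h.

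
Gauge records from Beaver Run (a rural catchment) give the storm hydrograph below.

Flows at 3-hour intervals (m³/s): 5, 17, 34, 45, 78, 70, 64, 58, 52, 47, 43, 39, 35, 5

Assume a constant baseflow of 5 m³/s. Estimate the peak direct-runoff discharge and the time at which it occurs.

Subtracting baseflow gives direct-runoff ordinates: 0.0, 12.0, 29.0, 40.0, 73.0, 65.0, 59.0, 53.0, 47.0, 42.0, 38.0, 34.0, 30.0, 0.0 m³/s.
The maximum is 73.0 m³/s, occurring at the reading for t = 12 h.

Q_p = 73.0 m³/s at t = 12 h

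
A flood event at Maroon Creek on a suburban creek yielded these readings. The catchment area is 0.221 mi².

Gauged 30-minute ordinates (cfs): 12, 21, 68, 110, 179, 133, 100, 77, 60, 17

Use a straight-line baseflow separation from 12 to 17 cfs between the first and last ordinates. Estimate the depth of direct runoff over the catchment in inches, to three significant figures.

d ≈ 2.22 in

Direct runoff: 0.00, 8.44, 54.89, 96.33, 164.78, 118.22, 84.67, 61.11, 43.56, 0.00 cfs; ΣQ_DR = 632.0 cfs.
V = ΣQ_DR · Δt = 632.0 × 1800 s = 1.138 × 10^6 ft³.
Over A = 0.221 mi², depth = V / A = 2.22 in.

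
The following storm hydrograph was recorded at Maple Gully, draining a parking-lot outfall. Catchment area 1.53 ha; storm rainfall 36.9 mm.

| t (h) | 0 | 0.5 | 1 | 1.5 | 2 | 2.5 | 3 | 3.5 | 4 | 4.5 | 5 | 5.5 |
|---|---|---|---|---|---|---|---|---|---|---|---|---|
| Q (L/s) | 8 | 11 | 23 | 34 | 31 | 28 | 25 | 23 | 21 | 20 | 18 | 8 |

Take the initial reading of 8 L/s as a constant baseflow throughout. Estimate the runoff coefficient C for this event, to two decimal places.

C ≈ 0.49

ΣQ_DR = 154.0 L/s; V = ΣQ_DR·Δt = 2.772 × 10^5 L.
Runoff depth d = V / A = 18.12 mm.
C = d / P = 18.12 / 36.9 = 0.49.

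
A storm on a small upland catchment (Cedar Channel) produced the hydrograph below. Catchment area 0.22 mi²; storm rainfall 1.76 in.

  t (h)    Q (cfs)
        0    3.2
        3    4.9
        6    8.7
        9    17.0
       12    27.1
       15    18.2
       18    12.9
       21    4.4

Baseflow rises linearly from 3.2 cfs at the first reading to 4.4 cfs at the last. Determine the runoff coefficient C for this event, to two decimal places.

C ≈ 0.79

ΣQ_DR = 66.00 cfs; V = ΣQ_DR·Δt = 7.128 × 10^5 ft³.
Runoff depth d = V / A = 1.395 in.
C = d / P = 1.395 / 1.76 = 0.79.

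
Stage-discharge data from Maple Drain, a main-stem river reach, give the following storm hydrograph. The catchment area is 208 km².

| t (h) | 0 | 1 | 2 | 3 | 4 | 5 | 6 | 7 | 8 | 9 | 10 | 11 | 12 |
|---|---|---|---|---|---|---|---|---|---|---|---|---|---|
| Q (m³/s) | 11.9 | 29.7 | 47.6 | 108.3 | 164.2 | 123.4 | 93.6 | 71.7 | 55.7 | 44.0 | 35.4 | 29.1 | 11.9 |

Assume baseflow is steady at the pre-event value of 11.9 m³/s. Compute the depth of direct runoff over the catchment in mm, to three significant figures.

Direct runoff: 0.0, 17.8, 35.7, 96.4, 152.3, 111.5, 81.7, 59.8, 43.8, 32.1, 23.5, 17.2, 0.0 m³/s; ΣQ_DR = 671.8 m³/s.
V = ΣQ_DR · Δt = 671.8 × 3600 s = 2.418 × 10^6 m³.
Over A = 208 km², depth = V / A = 11.6 mm.

d ≈ 11.6 mm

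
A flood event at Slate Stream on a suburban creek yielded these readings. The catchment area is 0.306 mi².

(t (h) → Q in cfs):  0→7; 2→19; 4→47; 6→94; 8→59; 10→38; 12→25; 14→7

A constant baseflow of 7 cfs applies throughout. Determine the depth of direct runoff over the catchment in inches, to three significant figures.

Direct runoff: 0.0, 12.0, 40.0, 87.0, 52.0, 31.0, 18.0, 0.0 cfs; ΣQ_DR = 240.0 cfs.
V = ΣQ_DR · Δt = 240.0 × 7200 s = 1.728 × 10^6 ft³.
Over A = 0.306 mi², depth = V / A = 2.43 in.

d ≈ 2.43 in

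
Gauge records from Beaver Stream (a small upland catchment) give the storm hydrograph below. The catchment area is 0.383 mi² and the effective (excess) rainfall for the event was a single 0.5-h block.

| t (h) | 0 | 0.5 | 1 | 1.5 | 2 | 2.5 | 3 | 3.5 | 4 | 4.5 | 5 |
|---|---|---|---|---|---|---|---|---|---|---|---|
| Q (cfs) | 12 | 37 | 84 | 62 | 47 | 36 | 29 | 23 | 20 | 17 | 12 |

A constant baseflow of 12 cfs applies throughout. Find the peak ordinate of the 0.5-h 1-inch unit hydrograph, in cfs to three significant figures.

Direct runoff: 0.0, 25.0, 72.0, 50.0, 35.0, 24.0, 17.0, 11.0, 8.0, 5.0, 0.0 cfs; ΣQ_DR = 247.0 cfs, peak = 72.0 cfs.
Runoff depth d = ΣQ_DR·Δt / A = 247.0 × 1800 / (0.383 mi²) = 0.4997 in.
The 1-inch UH is the DRH scaled by (1 in)/d, so U_p = 72.0 × 1/0.4997 = 144 cfs.

U_p ≈ 144 cfs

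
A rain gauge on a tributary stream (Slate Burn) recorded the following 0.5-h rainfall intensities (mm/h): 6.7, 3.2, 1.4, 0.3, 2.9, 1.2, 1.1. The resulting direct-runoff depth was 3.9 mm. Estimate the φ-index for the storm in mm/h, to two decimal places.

φ ≈ 1.67 mm/h

Only the 3 blocks with intensity above φ contribute runoff: 6.7, 3.2, 2.9 mm/h.
Σ(I−φ)·Δt = d  ⇒  (6.7+3.2+2.9 − 3φ)·0.5 = 3.9
φ = (12.80 − 3.9/0.5) / 3 = 1.67 mm/h.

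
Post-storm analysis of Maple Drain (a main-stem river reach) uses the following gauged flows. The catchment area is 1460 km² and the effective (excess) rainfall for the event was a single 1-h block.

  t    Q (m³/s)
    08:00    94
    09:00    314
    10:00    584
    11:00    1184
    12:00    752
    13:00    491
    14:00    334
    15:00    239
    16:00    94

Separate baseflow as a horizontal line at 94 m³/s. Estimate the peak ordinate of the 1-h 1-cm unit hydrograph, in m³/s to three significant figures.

U_p ≈ 1360 m³/s

Direct runoff: 0.0, 220.0, 490.0, 1090.0, 658.0, 397.0, 240.0, 145.0, 0.0 m³/s; ΣQ_DR = 3240 m³/s, peak = 1090.0 m³/s.
Runoff depth d = ΣQ_DR·Δt / A = 3240 × 3600 / (1460 km²) = 7.989 mm.
The 1-cm UH is the DRH scaled by (10 mm)/d, so U_p = 1090.0 × 10/7.989 = 1360 m³/s.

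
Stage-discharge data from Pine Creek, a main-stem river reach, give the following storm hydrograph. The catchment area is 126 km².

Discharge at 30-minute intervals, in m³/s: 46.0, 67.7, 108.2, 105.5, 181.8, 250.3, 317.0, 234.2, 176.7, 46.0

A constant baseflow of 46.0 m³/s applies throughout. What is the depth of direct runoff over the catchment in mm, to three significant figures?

Direct runoff: 0.0, 21.7, 62.2, 59.5, 135.8, 204.3, 271.0, 188.2, 130.7, 0.0 m³/s; ΣQ_DR = 1073 m³/s.
V = ΣQ_DR · Δt = 1073 × 1800 s = 1.932 × 10^6 m³.
Over A = 126 km², depth = V / A = 15.3 mm.

d ≈ 15.3 mm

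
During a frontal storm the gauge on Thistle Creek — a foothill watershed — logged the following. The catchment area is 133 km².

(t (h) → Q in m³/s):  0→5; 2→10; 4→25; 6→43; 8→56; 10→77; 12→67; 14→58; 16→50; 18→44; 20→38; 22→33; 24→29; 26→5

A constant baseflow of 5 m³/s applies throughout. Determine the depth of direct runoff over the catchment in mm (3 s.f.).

Direct runoff: 0.0, 5.0, 20.0, 38.0, 51.0, 72.0, 62.0, 53.0, 45.0, 39.0, 33.0, 28.0, 24.0, 0.0 m³/s; ΣQ_DR = 470.0 m³/s.
V = ΣQ_DR · Δt = 470.0 × 7200 s = 3.384 × 10^6 m³.
Over A = 133 km², depth = V / A = 25.4 mm.

d ≈ 25.4 mm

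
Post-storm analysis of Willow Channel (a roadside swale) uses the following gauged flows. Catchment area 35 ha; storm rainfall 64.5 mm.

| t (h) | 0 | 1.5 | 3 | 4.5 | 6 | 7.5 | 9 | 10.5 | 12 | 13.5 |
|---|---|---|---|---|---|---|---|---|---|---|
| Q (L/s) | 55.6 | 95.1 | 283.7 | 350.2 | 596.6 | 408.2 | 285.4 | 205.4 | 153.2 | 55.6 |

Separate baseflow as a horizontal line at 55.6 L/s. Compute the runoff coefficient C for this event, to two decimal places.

ΣQ_DR = 1933 L/s; V = ΣQ_DR·Δt = 1.044 × 10^7 L.
Runoff depth d = V / A = 29.82 mm.
C = d / P = 29.82 / 64.5 = 0.46.

C ≈ 0.46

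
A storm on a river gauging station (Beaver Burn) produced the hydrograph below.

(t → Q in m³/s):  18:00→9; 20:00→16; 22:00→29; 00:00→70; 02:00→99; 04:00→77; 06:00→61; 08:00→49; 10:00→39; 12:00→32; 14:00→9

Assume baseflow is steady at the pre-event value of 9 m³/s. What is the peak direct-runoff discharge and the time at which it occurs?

Q_p = 90.0 m³/s at t = 02:00

Subtracting baseflow gives direct-runoff ordinates: 0.0, 7.0, 20.0, 61.0, 90.0, 68.0, 52.0, 40.0, 30.0, 23.0, 0.0 m³/s.
The maximum is 90.0 m³/s, occurring at the reading for t = 02:00.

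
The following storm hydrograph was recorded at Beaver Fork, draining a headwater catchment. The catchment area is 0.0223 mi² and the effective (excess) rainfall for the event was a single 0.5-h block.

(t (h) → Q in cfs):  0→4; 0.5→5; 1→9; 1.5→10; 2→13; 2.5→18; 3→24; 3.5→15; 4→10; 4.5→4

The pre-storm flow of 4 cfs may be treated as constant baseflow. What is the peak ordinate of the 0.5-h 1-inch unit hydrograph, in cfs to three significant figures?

U_p ≈ 7.99 cfs

Direct runoff: 0.0, 1.0, 5.0, 6.0, 9.0, 14.0, 20.0, 11.0, 6.0, 0.0 cfs; ΣQ_DR = 72.00 cfs, peak = 20.0 cfs.
Runoff depth d = ΣQ_DR·Δt / A = 72.00 × 1800 / (0.0223 mi²) = 2.502 in.
The 1-inch UH is the DRH scaled by (1 in)/d, so U_p = 20.0 × 1/2.502 = 7.99 cfs.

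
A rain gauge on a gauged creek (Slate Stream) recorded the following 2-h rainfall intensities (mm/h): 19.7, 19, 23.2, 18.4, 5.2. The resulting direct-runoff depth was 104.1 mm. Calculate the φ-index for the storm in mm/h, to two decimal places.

φ ≈ 7.06 mm/h

Only the 4 blocks with intensity above φ contribute runoff: 19.7, 19, 23.2, 18.4 mm/h.
Σ(I−φ)·Δt = d  ⇒  (19.7+19+23.2+18.4 − 4φ)·2 = 104.1
φ = (80.30 − 104.1/2) / 4 = 7.06 mm/h.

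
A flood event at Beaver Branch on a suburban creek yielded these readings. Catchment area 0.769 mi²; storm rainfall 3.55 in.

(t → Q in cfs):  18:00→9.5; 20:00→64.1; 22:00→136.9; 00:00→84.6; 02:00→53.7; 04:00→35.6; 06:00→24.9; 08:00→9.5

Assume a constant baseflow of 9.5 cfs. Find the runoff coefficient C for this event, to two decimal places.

C ≈ 0.39

ΣQ_DR = 342.8 cfs; V = ΣQ_DR·Δt = 2.468 × 10^6 ft³.
Runoff depth d = V / A = 1.382 in.
C = d / P = 1.382 / 3.55 = 0.39.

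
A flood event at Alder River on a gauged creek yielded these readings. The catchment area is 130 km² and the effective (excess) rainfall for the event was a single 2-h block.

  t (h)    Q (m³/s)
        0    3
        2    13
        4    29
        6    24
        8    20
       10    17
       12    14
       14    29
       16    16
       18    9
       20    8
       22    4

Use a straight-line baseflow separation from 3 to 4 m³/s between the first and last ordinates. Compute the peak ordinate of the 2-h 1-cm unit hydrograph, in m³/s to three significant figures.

U_p ≈ 32.4 m³/s

Direct runoff: 0.00, 9.91, 25.82, 20.73, 16.64, 13.55, 10.45, 25.36, 12.27, 5.18, 4.09, 0.00 m³/s; ΣQ_DR = 144.0 m³/s, peak = 25.82 m³/s.
Runoff depth d = ΣQ_DR·Δt / A = 144.0 × 7200 / (130 km²) = 7.975 mm.
The 1-cm UH is the DRH scaled by (10 mm)/d, so U_p = 25.82 × 10/7.975 = 32.4 m³/s.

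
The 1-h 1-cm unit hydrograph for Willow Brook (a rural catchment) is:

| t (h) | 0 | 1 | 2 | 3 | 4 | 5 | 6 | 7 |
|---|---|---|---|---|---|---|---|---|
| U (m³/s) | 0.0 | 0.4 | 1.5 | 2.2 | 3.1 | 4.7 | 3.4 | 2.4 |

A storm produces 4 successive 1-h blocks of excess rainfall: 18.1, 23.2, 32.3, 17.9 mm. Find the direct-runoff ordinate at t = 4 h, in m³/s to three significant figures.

By discrete convolution, Q_j = Σ (P_i / 10 mm) · U_{j−i}.
At t = 4 h (j=4): Q = (18.1/10)·3.1 + (23.2/10)·2.2 + (32.3/10)·1.5 + (17.9/10)·0.4 = 16.3 m³/s.

Q ≈ 16.3 m³/s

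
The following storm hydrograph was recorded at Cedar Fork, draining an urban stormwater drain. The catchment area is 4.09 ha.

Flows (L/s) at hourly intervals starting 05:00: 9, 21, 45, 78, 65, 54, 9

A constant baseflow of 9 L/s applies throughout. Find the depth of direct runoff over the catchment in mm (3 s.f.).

d ≈ 19.2 mm

Direct runoff: 0.0, 12.0, 36.0, 69.0, 56.0, 45.0, 0.0 L/s; ΣQ_DR = 218.0 L/s.
V = ΣQ_DR · Δt = 218.0 × 3600 s = 7.848 × 10^5 L.
Over A = 4.09 ha, depth = V / A = 19.2 mm.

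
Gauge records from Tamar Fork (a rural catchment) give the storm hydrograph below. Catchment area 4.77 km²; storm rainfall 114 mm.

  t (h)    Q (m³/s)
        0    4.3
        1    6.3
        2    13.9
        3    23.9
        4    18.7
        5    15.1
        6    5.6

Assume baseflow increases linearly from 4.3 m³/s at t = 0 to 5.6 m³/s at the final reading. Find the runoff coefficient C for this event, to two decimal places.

ΣQ_DR = 53.15 m³/s; V = ΣQ_DR·Δt = 1.913 × 10^5 m³.
Runoff depth d = V / A = 40.11 mm.
C = d / P = 40.11 / 114 = 0.35.

C ≈ 0.35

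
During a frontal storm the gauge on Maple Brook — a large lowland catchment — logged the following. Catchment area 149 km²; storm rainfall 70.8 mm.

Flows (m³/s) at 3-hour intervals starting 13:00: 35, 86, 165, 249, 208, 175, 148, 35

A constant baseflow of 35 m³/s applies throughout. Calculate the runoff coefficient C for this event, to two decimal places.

C ≈ 0.84

ΣQ_DR = 821.0 m³/s; V = ΣQ_DR·Δt = 8.867 × 10^6 m³.
Runoff depth d = V / A = 59.51 mm.
C = d / P = 59.51 / 70.8 = 0.84.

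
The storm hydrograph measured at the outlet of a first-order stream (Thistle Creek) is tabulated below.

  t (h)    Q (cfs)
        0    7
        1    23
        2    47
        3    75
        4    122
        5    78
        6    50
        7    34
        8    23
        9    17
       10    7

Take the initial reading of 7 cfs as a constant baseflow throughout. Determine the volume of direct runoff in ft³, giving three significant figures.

V ≈ 1.46 × 10^6 ft³

Direct-runoff ordinates (Q − Q_b): 0.0, 16.0, 40.0, 68.0, 115.0, 71.0, 43.0, 27.0, 16.0, 10.0, 0.0 cfs.
ΣQ_DR = 406.0 cfs.
With Δt = 1 h = 3600 s, V = ΣQ_DR · Δt = 406.0 × 3600 = 1.46 × 10^6 ft³.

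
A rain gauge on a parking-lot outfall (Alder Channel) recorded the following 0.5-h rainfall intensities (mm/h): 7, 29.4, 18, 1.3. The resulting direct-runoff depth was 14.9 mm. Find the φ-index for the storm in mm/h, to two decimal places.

φ ≈ 8.80 mm/h

Only the 2 blocks with intensity above φ contribute runoff: 29.4, 18 mm/h.
Σ(I−φ)·Δt = d  ⇒  (29.4+18 − 2φ)·0.5 = 14.9
φ = (47.40 − 14.9/0.5) / 2 = 8.80 mm/h.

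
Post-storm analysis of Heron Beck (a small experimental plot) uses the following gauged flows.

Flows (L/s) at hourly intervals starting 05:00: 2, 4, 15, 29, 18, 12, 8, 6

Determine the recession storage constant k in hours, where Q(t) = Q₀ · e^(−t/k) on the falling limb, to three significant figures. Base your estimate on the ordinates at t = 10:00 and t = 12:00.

k ≈ 2.89 h

On the falling limb, Q drops from 12 to 6 L/s between t = 10:00 and t = 12:00 (Δt = 2 h).
k = −Δt / ln(Q₂/Q₁) = −2 / ln(6/12) = 2.89 h.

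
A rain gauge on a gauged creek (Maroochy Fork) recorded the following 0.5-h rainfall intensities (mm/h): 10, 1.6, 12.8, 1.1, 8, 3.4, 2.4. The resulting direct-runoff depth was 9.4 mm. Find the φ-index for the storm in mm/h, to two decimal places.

φ ≈ 4.00 mm/h

Only the 3 blocks with intensity above φ contribute runoff: 10, 12.8, 8 mm/h.
Σ(I−φ)·Δt = d  ⇒  (10+12.8+8 − 3φ)·0.5 = 9.4
φ = (30.80 − 9.4/0.5) / 3 = 4.00 mm/h.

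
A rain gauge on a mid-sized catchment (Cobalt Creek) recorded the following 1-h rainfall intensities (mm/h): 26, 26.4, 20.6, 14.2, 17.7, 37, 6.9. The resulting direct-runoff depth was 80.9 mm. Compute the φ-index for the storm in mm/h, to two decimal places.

Only the 6 blocks with intensity above φ contribute runoff: 26, 26.4, 20.6, 14.2, 17.7, 37 mm/h.
Σ(I−φ)·Δt = d  ⇒  (26+26.4+20.6+14.2+17.7+37 − 6φ)·1 = 80.9
φ = (141.9 − 80.9/1) / 6 = 10.17 mm/h.

φ ≈ 10.17 mm/h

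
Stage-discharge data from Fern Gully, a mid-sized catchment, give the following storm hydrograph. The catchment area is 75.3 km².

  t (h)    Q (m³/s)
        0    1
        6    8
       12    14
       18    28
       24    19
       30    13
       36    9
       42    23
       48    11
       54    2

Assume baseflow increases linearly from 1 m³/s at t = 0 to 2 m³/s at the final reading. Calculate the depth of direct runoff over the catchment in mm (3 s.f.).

d ≈ 32.4 mm

Direct runoff: 0.00, 6.89, 12.78, 26.67, 17.56, 11.44, 7.33, 21.22, 9.11, 0.00 m³/s; ΣQ_DR = 113.0 m³/s.
V = ΣQ_DR · Δt = 113.0 × 21600 s = 2.441 × 10^6 m³.
Over A = 75.3 km², depth = V / A = 32.4 mm.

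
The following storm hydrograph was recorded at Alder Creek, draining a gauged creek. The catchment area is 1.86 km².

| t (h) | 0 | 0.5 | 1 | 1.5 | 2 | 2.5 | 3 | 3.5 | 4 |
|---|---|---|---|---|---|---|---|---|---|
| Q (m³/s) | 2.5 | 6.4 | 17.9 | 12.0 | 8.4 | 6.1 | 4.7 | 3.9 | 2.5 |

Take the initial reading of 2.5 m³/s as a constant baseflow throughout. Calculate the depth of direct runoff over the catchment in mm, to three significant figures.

d ≈ 40.5 mm

Direct runoff: 0.0, 3.9, 15.4, 9.5, 5.9, 3.6, 2.2, 1.4, 0.0 m³/s; ΣQ_DR = 41.90 m³/s.
V = ΣQ_DR · Δt = 41.90 × 1800 s = 75420 m³.
Over A = 1.86 km², depth = V / A = 40.5 mm.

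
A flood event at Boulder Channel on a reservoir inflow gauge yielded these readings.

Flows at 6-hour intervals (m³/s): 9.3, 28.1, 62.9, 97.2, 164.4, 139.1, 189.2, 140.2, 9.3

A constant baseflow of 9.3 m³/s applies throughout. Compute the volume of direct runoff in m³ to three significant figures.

Direct-runoff ordinates (Q − Q_b): 0.0, 18.8, 53.6, 87.9, 155.1, 129.8, 179.9, 130.9, 0.0 m³/s.
ΣQ_DR = 756.0 m³/s.
With Δt = 6 h = 21600 s, V = ΣQ_DR · Δt = 756.0 × 21600 = 1.63 × 10^7 m³.

V ≈ 1.63 × 10^7 m³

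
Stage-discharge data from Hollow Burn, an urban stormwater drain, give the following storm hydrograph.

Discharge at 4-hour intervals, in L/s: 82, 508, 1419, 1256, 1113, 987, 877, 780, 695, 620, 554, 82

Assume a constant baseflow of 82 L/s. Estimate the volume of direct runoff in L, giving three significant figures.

V ≈ 1.15 × 10^8 L

Direct-runoff ordinates (Q − Q_b): 0.0, 426.0, 1337.0, 1174.0, 1031.0, 905.0, 795.0, 698.0, 613.0, 538.0, 472.0, 0.0 L/s.
ΣQ_DR = 7989 L/s.
With Δt = 4 h = 14400 s, V = ΣQ_DR · Δt = 7989 × 14400 = 1.15 × 10^8 L.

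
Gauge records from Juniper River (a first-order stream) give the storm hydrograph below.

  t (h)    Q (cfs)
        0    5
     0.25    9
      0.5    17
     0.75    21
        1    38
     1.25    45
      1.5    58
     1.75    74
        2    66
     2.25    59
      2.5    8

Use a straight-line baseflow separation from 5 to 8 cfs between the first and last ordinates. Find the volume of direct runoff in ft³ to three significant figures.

V ≈ 2.96 × 10^5 ft³

Direct-runoff ordinates (Q − Q_b): 0.00, 3.70, 11.40, 15.10, 31.80, 38.50, 51.20, 66.90, 58.60, 51.30, 0.00 cfs.
ΣQ_DR = 328.5 cfs.
With Δt = 0.25 h = 900 s, V = ΣQ_DR · Δt = 328.5 × 900 = 2.96 × 10^5 ft³.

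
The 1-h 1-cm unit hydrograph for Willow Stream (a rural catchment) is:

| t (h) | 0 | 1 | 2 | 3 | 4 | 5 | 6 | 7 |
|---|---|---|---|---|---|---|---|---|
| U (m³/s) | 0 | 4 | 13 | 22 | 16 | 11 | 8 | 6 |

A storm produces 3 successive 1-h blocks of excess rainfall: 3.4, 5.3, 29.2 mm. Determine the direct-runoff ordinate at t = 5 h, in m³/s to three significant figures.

Q ≈ 76.5 m³/s

By discrete convolution, Q_j = Σ (P_i / 10 mm) · U_{j−i}.
At t = 5 h (j=5): Q = (3.4/10)·11 + (5.3/10)·16 + (29.2/10)·22 = 76.5 m³/s.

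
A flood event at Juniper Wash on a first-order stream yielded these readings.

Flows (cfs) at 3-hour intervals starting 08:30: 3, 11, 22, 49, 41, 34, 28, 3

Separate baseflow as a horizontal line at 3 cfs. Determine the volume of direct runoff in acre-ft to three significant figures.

Direct-runoff ordinates (Q − Q_b): 0.0, 8.0, 19.0, 46.0, 38.0, 31.0, 25.0, 0.0 cfs.
ΣQ_DR = 167.0 cfs.
With Δt = 3 h = 10800 s, V = ΣQ_DR · Δt = 167.0 × 10800 = 1.80 × 10^6 ft³ = 41.4 acre-ft.

V ≈ 41.4 acre-ft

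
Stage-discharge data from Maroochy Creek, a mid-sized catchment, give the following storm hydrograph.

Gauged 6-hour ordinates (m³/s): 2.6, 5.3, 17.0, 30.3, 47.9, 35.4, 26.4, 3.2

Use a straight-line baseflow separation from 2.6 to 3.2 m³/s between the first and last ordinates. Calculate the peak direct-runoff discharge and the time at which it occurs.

Q_p = 44.96 m³/s at t = 24 h

Subtracting baseflow gives direct-runoff ordinates: 0.00, 2.61, 14.23, 27.44, 44.96, 32.37, 23.29, 0.00 m³/s.
The maximum is 44.96 m³/s, occurring at the reading for t = 24 h.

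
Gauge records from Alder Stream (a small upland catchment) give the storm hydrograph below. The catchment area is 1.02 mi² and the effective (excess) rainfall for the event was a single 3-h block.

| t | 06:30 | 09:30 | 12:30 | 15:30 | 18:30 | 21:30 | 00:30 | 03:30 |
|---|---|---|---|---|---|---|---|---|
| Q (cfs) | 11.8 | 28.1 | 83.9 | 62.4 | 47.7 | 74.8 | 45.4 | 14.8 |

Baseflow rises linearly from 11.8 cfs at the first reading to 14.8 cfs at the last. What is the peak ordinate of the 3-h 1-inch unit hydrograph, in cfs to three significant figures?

U_p ≈ 59.5 cfs

Direct runoff: 0.00, 15.87, 71.24, 49.31, 34.19, 60.86, 31.03, 0.00 cfs; ΣQ_DR = 262.5 cfs, peak = 71.24 cfs.
Runoff depth d = ΣQ_DR·Δt / A = 262.5 × 10800 / (1.02 mi²) = 1.196 in.
The 1-inch UH is the DRH scaled by (1 in)/d, so U_p = 71.24 × 1/1.196 = 59.5 cfs.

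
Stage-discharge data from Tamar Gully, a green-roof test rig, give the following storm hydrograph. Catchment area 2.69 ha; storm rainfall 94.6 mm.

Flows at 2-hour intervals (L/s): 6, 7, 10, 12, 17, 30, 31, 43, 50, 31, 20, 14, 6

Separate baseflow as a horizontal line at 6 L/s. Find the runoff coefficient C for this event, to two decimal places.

ΣQ_DR = 199.0 L/s; V = ΣQ_DR·Δt = 1.433 × 10^6 L.
Runoff depth d = V / A = 53.26 mm.
C = d / P = 53.26 / 94.6 = 0.56.

C ≈ 0.56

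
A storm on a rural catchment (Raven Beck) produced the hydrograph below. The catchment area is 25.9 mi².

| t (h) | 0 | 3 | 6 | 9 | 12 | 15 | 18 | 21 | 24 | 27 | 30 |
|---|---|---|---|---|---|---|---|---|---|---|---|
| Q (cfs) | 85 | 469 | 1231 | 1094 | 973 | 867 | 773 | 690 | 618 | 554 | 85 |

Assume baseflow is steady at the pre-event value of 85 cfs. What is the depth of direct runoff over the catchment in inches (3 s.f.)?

d ≈ 1.17 in

Direct runoff: 0.0, 384.0, 1146.0, 1009.0, 888.0, 782.0, 688.0, 605.0, 533.0, 469.0, 0.0 cfs; ΣQ_DR = 6504 cfs.
V = ΣQ_DR · Δt = 6504 × 10800 s = 7.024 × 10^7 ft³.
Over A = 25.9 mi², depth = V / A = 1.17 in.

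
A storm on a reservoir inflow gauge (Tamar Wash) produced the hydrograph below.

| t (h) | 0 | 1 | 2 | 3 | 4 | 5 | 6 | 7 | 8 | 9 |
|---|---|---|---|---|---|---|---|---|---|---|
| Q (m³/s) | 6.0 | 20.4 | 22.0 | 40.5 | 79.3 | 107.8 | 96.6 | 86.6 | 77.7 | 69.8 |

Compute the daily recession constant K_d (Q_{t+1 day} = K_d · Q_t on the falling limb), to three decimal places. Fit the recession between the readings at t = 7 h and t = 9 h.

K_d ≈ 0.075

Between t = 7 h and t = 9 h the flow falls from 86.6 to 69.8 m³/s over 2×1 h = 2 h.
Per-interval ratio K = (69.8/86.6)^(1/2) = 0.8978; K_d = K^(24/1) = 0.075.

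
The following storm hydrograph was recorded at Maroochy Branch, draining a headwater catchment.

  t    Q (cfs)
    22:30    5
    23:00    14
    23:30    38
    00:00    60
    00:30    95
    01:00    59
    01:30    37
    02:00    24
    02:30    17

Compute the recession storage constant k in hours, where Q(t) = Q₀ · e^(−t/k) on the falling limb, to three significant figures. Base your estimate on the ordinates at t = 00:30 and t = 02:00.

On the falling limb, Q drops from 95 to 24 cfs between t = 00:30 and t = 02:00 (Δt = 1.5 h).
k = −Δt / ln(Q₂/Q₁) = −1.5 / ln(24/95) = 1.09 h.

k ≈ 1.09 h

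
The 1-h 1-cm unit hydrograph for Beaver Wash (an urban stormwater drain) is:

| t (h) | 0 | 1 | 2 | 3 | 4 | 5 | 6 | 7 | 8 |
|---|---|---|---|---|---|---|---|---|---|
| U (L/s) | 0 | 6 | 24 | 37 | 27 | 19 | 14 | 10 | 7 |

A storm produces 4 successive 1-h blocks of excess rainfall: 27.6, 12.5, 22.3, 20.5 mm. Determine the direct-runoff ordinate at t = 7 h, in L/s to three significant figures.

Q ≈ 143 L/s

By discrete convolution, Q_j = Σ (P_i / 10 mm) · U_{j−i}.
At t = 7 h (j=7): Q = (27.6/10)·10 + (12.5/10)·14 + (22.3/10)·19 + (20.5/10)·27 = 143 L/s.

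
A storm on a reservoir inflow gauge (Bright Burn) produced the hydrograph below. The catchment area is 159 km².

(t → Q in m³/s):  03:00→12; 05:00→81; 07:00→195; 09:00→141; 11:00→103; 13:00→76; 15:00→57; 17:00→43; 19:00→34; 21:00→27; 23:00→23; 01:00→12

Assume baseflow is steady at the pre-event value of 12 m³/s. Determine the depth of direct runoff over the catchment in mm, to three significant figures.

d ≈ 29.9 mm

Direct runoff: 0.0, 69.0, 183.0, 129.0, 91.0, 64.0, 45.0, 31.0, 22.0, 15.0, 11.0, 0.0 m³/s; ΣQ_DR = 660.0 m³/s.
V = ΣQ_DR · Δt = 660.0 × 7200 s = 4.752 × 10^6 m³.
Over A = 159 km², depth = V / A = 29.9 mm.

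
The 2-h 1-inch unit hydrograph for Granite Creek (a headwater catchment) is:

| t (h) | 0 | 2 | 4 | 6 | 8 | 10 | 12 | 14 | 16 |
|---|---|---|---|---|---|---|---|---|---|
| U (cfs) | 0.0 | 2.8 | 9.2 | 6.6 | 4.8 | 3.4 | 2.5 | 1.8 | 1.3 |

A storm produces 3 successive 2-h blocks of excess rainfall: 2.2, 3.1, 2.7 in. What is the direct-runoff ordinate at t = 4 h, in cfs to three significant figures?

By discrete convolution, Q_j = Σ (P_i / 1 in) · U_{j−i}.
At t = 4 h (j=2): Q = (2.2/1)·9.2 + (3.1/1)·2.8 + (2.7/1)·0.0 = 28.9 cfs.

Q ≈ 28.9 cfs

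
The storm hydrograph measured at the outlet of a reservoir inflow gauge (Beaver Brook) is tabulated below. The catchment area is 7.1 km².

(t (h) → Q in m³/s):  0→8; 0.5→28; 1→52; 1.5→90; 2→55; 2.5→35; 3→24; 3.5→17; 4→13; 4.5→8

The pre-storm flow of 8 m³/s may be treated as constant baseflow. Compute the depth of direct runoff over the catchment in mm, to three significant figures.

Direct runoff: 0.0, 20.0, 44.0, 82.0, 47.0, 27.0, 16.0, 9.0, 5.0, 0.0 m³/s; ΣQ_DR = 250.0 m³/s.
V = ΣQ_DR · Δt = 250.0 × 1800 s = 4.500 × 10^5 m³.
Over A = 7.1 km², depth = V / A = 63.4 mm.

d ≈ 63.4 mm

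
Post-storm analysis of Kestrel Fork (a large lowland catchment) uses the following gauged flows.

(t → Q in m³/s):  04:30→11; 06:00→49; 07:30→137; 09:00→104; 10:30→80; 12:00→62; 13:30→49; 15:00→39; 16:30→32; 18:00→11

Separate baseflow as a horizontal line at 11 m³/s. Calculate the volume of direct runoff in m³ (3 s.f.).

V ≈ 2.51 × 10^6 m³

Direct-runoff ordinates (Q − Q_b): 0.0, 38.0, 126.0, 93.0, 69.0, 51.0, 38.0, 28.0, 21.0, 0.0 m³/s.
ΣQ_DR = 464.0 m³/s.
With Δt = 1.5 h = 5400 s, V = ΣQ_DR · Δt = 464.0 × 5400 = 2.51 × 10^6 m³.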